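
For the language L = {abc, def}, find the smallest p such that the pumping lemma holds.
p = 4

For a finite language L, the pumping lemma holds vacuously if p > max|s| for s ∈ L.

The longest string in L = {abc, def} has length 3.
If p = 4, then no string s ∈ L has |s| ≥ p, so the condition is vacuously true.

The minimum pumping length is p = 4.

Why no smaller p works: for any p ≤ 3, the longest string s ∈ L has |s| = 3 ≥ p, so it would
have to be pumpable; but pumping up (i = 2, 3, ...) produces ever longer strings, which cannot all lie in the
finite language L. So the pumping property fails for every p ≤ 3.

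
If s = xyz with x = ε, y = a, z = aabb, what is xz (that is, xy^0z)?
aabb

Given x = '', y = 'a', z = 'aabb' and i = 0:

xy^0z = x + y·y·...·y (0 times) + z
       = '' + 'a'^0 + 'aabb'
       = '' + '' + 'aabb'
       = 'aabb'

The pumped string is 'aabb' with length 4.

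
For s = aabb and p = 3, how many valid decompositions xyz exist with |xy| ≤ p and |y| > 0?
6

For s = 'aabb' with pumping length p = 3:

Constraints: |xy| ≤ 3, |y| > 0

Valid decompositions (|xy| ≤ p, |y| ≥ 1):
  • x='', y='a', z='abb'
  • x='a', y='a', z='bb'
  • x='', y='aa', z='bb'
  • x='aa', y='b', z='b'
  • x='a', y='ab', z='b'
  • x='', y='aab', z='b'

Total count: 6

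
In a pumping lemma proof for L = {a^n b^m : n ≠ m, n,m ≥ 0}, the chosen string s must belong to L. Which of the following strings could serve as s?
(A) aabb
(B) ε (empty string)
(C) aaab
(C) aaab

The pumping lemma is applied to a string s that lies in L, so first check membership of each option:
- (A) aabb = a^2 b^2 has n = m = 2, so it is not in L ✗
- (B) ε = a^0 b^0 has n = m = 0, so it is not in L ✗
- (C) aaab = a^3 b^1 with 3 ≠ 1, so it is in L ✓

Only (C) aaab is in L, so it is the only candidate that could play the role of s.
(In a complete proof one picks s in terms of the pumping length p so that |s| ≥ p is guaranteed; a fixed string like aaab illustrates the shape of such an s.)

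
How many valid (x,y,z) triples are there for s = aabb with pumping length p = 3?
6

For s = 'aabb' with pumping length p = 3:

Constraints: |xy| ≤ 3, |y| > 0

Valid decompositions (|xy| ≤ p, |y| ≥ 1):
  • x='', y='a', z='abb'
  • x='a', y='a', z='bb'
  • x='', y='aa', z='bb'
  • x='aa', y='b', z='b'
  • x='a', y='ab', z='b'
  • x='', y='aab', z='b'

Total count: 6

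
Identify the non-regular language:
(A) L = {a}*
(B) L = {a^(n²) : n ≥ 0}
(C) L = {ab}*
(B) {a^(n²) : n ≥ 0}

(B) L = {a^(n²) : n ≥ 0} is NOT regular.

The pumping lemma can be used to prove this:
After pumping, length is no longer a perfect square

The other languages are regular because they can be recognized by finite automata.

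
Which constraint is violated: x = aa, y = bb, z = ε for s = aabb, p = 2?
Violated: |xy| ≤ p

The decomposition x = aa, y = bb, z = ε for s = aabb with p = 2
violates the constraint: |xy| ≤ p

|xy| = |aabb| = 4 > 2 = p. The decomposition puts too many characters in xy.

Pumping lemma constraints:
1. xyz = s (decomposition is valid)
2. |xy| ≤ p
3. |y| > 0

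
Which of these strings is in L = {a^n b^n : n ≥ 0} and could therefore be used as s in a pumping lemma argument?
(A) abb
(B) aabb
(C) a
(B) aabb

The pumping lemma is applied to a string s that lies in L, so first check membership of each option:
- (A) abb has 1 a's and 2 b's; 1 ≠ 2, so it is not in L ✗
- (B) aabb = a^2 b^2 has equal counts (2 = 2), so it is in L ✓
- (C) a has 1 a's and 0 b's; 1 ≠ 0, so it is not in L ✗

Only (B) aabb is in L, so it is the only candidate that could play the role of s.
(In a complete proof one picks s in terms of the pumping length p so that |s| ≥ p is guaranteed; a fixed string like aabb illustrates the shape of such an s.)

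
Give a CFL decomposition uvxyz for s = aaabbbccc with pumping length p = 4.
u='aa', v='a', x='bb', y='b', z='ccc'

For s = aaabbbccc with pumping length p = 4:

One valid decomposition:
- u = 'aa'
- v = 'a'
- x = 'bb'
- y = 'b'
- z = 'ccc'

Verification:
- uvxyz = 'aa' + 'a' + 'bb' + 'b' + 'ccc' = aaabbbccc ✓
- |vxy| = |'abbb'| = 4 ≤ 4 ✓
- |vy| = |'ab'| = 2 > 0 ✓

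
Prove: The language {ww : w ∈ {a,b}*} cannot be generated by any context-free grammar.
Assume for contradiction that L is context-free, and let p ≥ 1 be the pumping length given by the pumping lemma for CFLs.
Choose s = a^p b^p a^p b^p. Then s ∈ L (take w = a^p b^p) and |s| = 4p ≥ p.
By the CFL pumping lemma, s = uvxyz for some u, v, x, y, z with |vxy| ≤ p, |vy| ≥ 1, and uv^i xy^i z ∈ L for every i ≥ 0.

Write s as four blocks A₁ B₁ A₂ B₂ with A₁ = A₂ = a^p and B₁ = B₂ = b^p. Since |vxy| ≤ p, the window vxy lies inside at most two adjacent blocks. Take i = 0 and let t = uxz, so |t| = 4p − |vy| with 1 ≤ |vy| ≤ p. If |t| is odd, t ∉ L immediately, so assume |vy| is even (hence |vy| ≥ 2) and |t|/2 = 2p − |vy|/2, which satisfies p ≤ |t|/2 ≤ 2p − 1.

Case 1 (vxy inside A₁B₁): t = a^(p−j) b^(p−l) a^p b^p with j + l = |vy|. The second half of t has length < 2p, so it is a suffix of the trailing a^p b^p and ends in b; the first half is a^(p−j) b^(p−l) a^((j+l)/2), which ends in a because (j+l)/2 ≥ 1. The halves differ, so t ∉ L.

Case 2 (vxy inside B₁A₂, straddling the middle): t = a^p b^(p−j) a^(p−l) b^p with j + l = |vy|. If t = ww, then w is a prefix of t of length ≥ p, so w begins with a^p; and w is a suffix of t of length ≥ p, so w ends with b^p. That forces |w| ≥ 2p, contradicting |w| = |t|/2 ≤ 2p − 1. So t ∉ L.

Case 3 (vxy inside A₂B₂): t = a^p b^p a^(p−j) b^(p−l) with j + l = |vy|. The first half of t is a prefix of a^p b^p, so it begins with a; the second half is b^((j+l)/2) a^(p−j) b^(p−l), which begins with b. The halves differ, so t ∉ L.

In every case uv⁰xy⁰z = uxz ∉ L.

This contradicts the CFL pumping lemma, which requires uv^i xy^i z ∈ L for all i ≥ 0.
Hence L = {ww : w ∈ {a,b}*} is not context-free. ∎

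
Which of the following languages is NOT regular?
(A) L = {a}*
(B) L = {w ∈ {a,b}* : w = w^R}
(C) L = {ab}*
(B) {w ∈ {a,b}* : w = w^R}

(B) L = {w ∈ {a,b}* : w = w^R} is NOT regular.

The pumping lemma can be used to prove this:
After pumping, the string is no longer symmetric

The other languages are regular because they can be recognized by finite automata.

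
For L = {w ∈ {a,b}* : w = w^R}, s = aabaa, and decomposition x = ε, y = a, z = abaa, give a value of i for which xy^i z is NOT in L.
i = 0

xy⁰z = ε · ε · abaa = abaa; abaa reversed is aaba ≠ abaa, so it is not a palindrome and is not in L.
(Other choices also work, e.g. i = 2, 3; only i = 1 is guaranteed to stay in L since xy¹z = s.)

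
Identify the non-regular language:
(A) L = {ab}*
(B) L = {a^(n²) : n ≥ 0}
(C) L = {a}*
(B) {a^(n²) : n ≥ 0}

(B) L = {a^(n²) : n ≥ 0} is NOT regular.

The pumping lemma can be used to prove this:
After pumping, length is no longer a perfect square

The other languages are regular because they can be recognized by finite automata.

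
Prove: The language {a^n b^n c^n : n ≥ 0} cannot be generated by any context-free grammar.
Assume for contradiction that L is context-free, and let p ≥ 1 be the pumping length given by the pumping lemma for CFLs.
Choose s = a^p b^p c^p. Then s ∈ L and |s| = 3p ≥ p.
By the CFL pumping lemma, s = uvxyz for some u, v, x, y, z with |vxy| ≤ p, |vy| ≥ 1, and uv^i xy^i z ∈ L for every i ≥ 0.

Because |vxy| ≤ p, the window vxy cannot contain both an a and a c: any substring of s containing both must include the entire block b^p plus at least one a and one c, so it has length ≥ p + 2 > p.
Hence at least one of the letters a, c does not occur in vy at all.

Take i = 0: the string uxz is obtained from s by deleting |vy| ≥ 1 symbols, so |uxz| = 3p − |vy| < 3p.
But the letter (a or c) that does not occur in vy still occurs exactly p times in uxz. Every string of L with exactly p copies of some letter is a^p b^p c^p, of length 3p. Since |uxz| < 3p, uxz ∉ L.

This contradicts the CFL pumping lemma, which requires uv^i xy^i z ∈ L for all i ≥ 0.
Hence L = {a^n b^n c^n : n ≥ 0} is not context-free. ∎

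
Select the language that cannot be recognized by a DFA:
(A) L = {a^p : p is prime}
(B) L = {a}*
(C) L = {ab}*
(A) {a^p : p is prime}

(A) L = {a^p : p is prime} is NOT regular.

The pumping lemma can be used to prove this:
After pumping, the length becomes composite

The other languages are regular because they can be recognized by finite automata.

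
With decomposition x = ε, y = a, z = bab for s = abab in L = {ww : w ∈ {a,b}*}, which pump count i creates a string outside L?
i = 0

xy⁰z = ε · ε · bab = bab; bab has odd length 3, so it cannot be written as ww and is not in L.
(Other choices also work, e.g. i = 2, 3; only i = 1 is guaranteed to stay in L since xy¹z = s.)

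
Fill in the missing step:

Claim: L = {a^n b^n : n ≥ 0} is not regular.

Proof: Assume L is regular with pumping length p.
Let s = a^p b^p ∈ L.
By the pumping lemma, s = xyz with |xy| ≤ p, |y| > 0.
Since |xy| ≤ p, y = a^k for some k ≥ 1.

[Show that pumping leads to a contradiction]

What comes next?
Consider xy²z = a^(p+k) b^p.

Since k ≥ 1, we have p + k > p.
So xy²z has more a's than b's: (p+k) a's vs p b's.
This means xy²z ∉ L because a^n b^n requires equal counts.

This contradicts the pumping lemma which states xy²z ∈ L.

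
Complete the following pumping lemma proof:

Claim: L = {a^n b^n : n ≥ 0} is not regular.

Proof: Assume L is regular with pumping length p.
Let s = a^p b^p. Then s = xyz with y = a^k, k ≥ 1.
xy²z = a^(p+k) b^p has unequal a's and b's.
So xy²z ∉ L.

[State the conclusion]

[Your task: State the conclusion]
This contradicts the pumping lemma for regular languages,
which guarantees xy^i z ∈ L for all i ≥ 0.

Since our assumption that L is regular leads to a contradiction,
we conclude that L = {a^n b^n : n ≥ 0} is NOT regular. ∎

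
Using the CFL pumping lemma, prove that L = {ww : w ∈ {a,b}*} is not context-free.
Assume for contradiction that L is context-free, and let p ≥ 1 be the pumping length given by the pumping lemma for CFLs.
Choose s = a^p b^p a^p b^p. Then s ∈ L (take w = a^p b^p) and |s| = 4p ≥ p.
By the CFL pumping lemma, s = uvxyz for some u, v, x, y, z with |vxy| ≤ p, |vy| ≥ 1, and uv^i xy^i z ∈ L for every i ≥ 0.

Write s as four blocks A₁ B₁ A₂ B₂ with A₁ = A₂ = a^p and B₁ = B₂ = b^p. Since |vxy| ≤ p, the window vxy lies inside at most two adjacent blocks. Take i = 0 and let t = uxz, so |t| = 4p − |vy| with 1 ≤ |vy| ≤ p. If |t| is odd, t ∉ L immediately, so assume |vy| is even (hence |vy| ≥ 2) and |t|/2 = 2p − |vy|/2, which satisfies p ≤ |t|/2 ≤ 2p − 1.

Case 1 (vxy inside A₁B₁): t = a^(p−j) b^(p−l) a^p b^p with j + l = |vy|. The second half of t has length < 2p, so it is a suffix of the trailing a^p b^p and ends in b; the first half is a^(p−j) b^(p−l) a^((j+l)/2), which ends in a because (j+l)/2 ≥ 1. The halves differ, so t ∉ L.

Case 2 (vxy inside B₁A₂, straddling the middle): t = a^p b^(p−j) a^(p−l) b^p with j + l = |vy|. If t = ww, then w is a prefix of t of length ≥ p, so w begins with a^p; and w is a suffix of t of length ≥ p, so w ends with b^p. That forces |w| ≥ 2p, contradicting |w| = |t|/2 ≤ 2p − 1. So t ∉ L.

Case 3 (vxy inside A₂B₂): t = a^p b^p a^(p−j) b^(p−l) with j + l = |vy|. The first half of t is a prefix of a^p b^p, so it begins with a; the second half is b^((j+l)/2) a^(p−j) b^(p−l), which begins with b. The halves differ, so t ∉ L.

In every case uv⁰xy⁰z = uxz ∉ L.

This contradicts the CFL pumping lemma, which requires uv^i xy^i z ∈ L for all i ≥ 0.
Hence L = {ww : w ∈ {a,b}*} is not context-free. ∎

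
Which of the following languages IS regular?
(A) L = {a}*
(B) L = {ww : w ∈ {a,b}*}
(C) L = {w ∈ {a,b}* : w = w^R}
(A) {a}*

(A) L = {a}* is regular.

This can be recognized by a finite automaton (DFA/NFA).
Regular expressions like {a}* define regular languages.

The other choices are not regular:
- {w ∈ {a,b}* : w = w^R}: After pumping, the string is no longer symmetric
- {ww : w ∈ {a,b}*}: After pumping, the two halves no longer match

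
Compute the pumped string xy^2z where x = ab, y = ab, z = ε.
ababab

Given x = 'ab', y = 'ab', z = '' and i = 2:

xy^2z = x + y·y·...·y (2 times) + z
       = 'ab' + 'ab'^2 + ''
       = 'ab' + 'abab' + ''
       = 'ababab'

The pumped string is 'ababab' with length 6.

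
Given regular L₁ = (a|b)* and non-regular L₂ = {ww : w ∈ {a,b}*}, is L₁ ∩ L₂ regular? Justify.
No — L₁ ∩ L₂ is not regular.

(a|b)* is all strings over {a,b}, so L₁ ∩ L₂ = {ww : w ∈ {a,b}*} = L₂ itself, which is not regular (pump s = a^p b a^p b).

Note that the bare facts "L₁ regular, L₂ non-regular" do not settle the question by themselves: the closure of regular languages under ∪, ∩, complement and difference applies only when BOTH operands are regular. With a non-regular operand the result can come out regular or non-regular depending on the specific languages, so one has to work out L₁ ∩ L₂ for this particular pair, as above.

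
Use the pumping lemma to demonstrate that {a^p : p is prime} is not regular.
Assume for contradiction that L is regular, and let p ≥ 1 be the pumping length given by the pumping lemma.
Choose a prime q with q ≥ p (one exists because there are infinitely many primes) and let s = a^q. Then s ∈ L and |s| = q ≥ p.
By the pumping lemma, s = xyz for some x, y, z with |xy| ≤ p, |y| ≥ 1, and xy^i z ∈ L for every i ≥ 0.
Here y = a^k for some k with 1 ≤ k ≤ p, and xy^i z = a^(q + (i − 1)k) for every i ≥ 0.

Take i = q + 1: |xy^(q+1) z| = q + qk = q(k + 1).
Both factors satisfy q ≥ 2 and k + 1 ≥ 2, so q(k + 1) is composite, and xy^(q+1) z ∉ L.

This contradicts the pumping lemma, which requires xy^i z ∈ L for all i ≥ 0.
Hence L = {a^p : p is prime} is not regular. ∎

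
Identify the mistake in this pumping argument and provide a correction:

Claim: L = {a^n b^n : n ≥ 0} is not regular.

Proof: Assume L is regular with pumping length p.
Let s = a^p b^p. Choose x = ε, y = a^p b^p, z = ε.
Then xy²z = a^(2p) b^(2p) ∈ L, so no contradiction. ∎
Error: The decomposition violates |xy| ≤ p. With y = a^p b^p, |xy| = |y| = 2p > p. (The proof also miscomputes xy²z, which would be a^p b^p a^p b^p rather than a^(2p) b^(2p), and it wrongly treats one harmless decomposition as settling the matter — the prover does not get to choose the decomposition.)

Correction: The pumping lemma requires |xy| ≤ p, and the argument must handle every decomposition satisfying |xy| ≤ p, |y| ≥ 1. Since s starts with p a's, any such y consists only of a's, say y = a^k with k ≥ 1. Then xy²z = a^(p+k) b^p has unequal numbers of a's and b's, so xy²z ∉ L — the required contradiction.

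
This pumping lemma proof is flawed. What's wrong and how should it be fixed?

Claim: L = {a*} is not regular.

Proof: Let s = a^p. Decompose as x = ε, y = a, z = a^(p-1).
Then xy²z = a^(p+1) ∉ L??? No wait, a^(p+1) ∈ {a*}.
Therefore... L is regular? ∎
Error: The proof attempts to show a*  is not regular, but a* IS regular!

Correction: a* is a regular language (recognized by a simple DFA with one accepting state and self-loop on 'a'). The pumping lemma can only prove non-regularity, not regularity. For regular languages, pumping always works.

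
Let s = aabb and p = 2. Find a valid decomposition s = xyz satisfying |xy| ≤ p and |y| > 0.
x = '', y = 'a', z = 'abb'

For s = aabb and p = 2, one valid decomposition is:
- x = '' (length 0)
- y = 'a' (length 1)
- z = 'abb' (length 3)

Verification:
- xyz = '' + 'a' + 'abb' = aabb ✓
- |xy| = 1 ≤ 2 ✓
- |y| = 1 > 0 ✓

All pumping lemma constraints are satisfied.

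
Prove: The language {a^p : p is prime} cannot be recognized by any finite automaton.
Assume for contradiction that L is regular, and let p ≥ 1 be the pumping length given by the pumping lemma.
Choose a prime q with q ≥ p (one exists because there are infinitely many primes) and let s = a^q. Then s ∈ L and |s| = q ≥ p.
By the pumping lemma, s = xyz for some x, y, z with |xy| ≤ p, |y| ≥ 1, and xy^i z ∈ L for every i ≥ 0.
Here y = a^k for some k with 1 ≤ k ≤ p, and xy^i z = a^(q + (i − 1)k) for every i ≥ 0.

Take i = q + 1: |xy^(q+1) z| = q + qk = q(k + 1).
Both factors satisfy q ≥ 2 and k + 1 ≥ 2, so q(k + 1) is composite, and xy^(q+1) z ∉ L.

This contradicts the pumping lemma, which requires xy^i z ∈ L for all i ≥ 0.
Hence L = {a^p : p is prime} is not regular. ∎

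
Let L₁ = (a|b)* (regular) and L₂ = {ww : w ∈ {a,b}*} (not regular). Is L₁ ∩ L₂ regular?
No — L₁ ∩ L₂ is not regular.

(a|b)* is all strings over {a,b}, so L₁ ∩ L₂ = {ww : w ∈ {a,b}*} = L₂ itself, which is not regular (pump s = a^p b a^p b).

Note that the bare facts "L₁ regular, L₂ non-regular" do not settle the question by themselves: the closure of regular languages under ∪, ∩, complement and difference applies only when BOTH operands are regular. With a non-regular operand the result can come out regular or non-regular depending on the specific languages, so one has to work out L₁ ∩ L₂ for this particular pair, as above.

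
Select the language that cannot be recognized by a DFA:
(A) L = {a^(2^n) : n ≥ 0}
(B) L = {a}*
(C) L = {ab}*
(A) {a^(2^n) : n ≥ 0}

(A) L = {a^(2^n) : n ≥ 0} is NOT regular.

The pumping lemma can be used to prove this:
After pumping, length is no longer a power of 2

The other languages are regular because they can be recognized by finite automata.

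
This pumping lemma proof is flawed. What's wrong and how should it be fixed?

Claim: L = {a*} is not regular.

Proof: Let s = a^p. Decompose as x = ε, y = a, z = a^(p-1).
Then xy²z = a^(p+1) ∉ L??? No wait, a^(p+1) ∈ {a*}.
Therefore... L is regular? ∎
Error: The proof attempts to show a*  is not regular, but a* IS regular!

Correction: a* is a regular language (recognized by a simple DFA with one accepting state and self-loop on 'a'). The pumping lemma can only prove non-regularity, not regularity. For regular languages, pumping always works.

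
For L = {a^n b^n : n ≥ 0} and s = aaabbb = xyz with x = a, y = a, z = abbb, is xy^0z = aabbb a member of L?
No

xy⁰z = a · ε · abbb = aabbb.
aabbb has 2 a's and 3 b's; 2 ≠ 3, so it is not in L.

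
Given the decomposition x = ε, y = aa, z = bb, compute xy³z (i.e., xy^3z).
aaaaaabb

Given x = '', y = 'aa', z = 'bb' and i = 3:

xy^3z = x + y·y·...·y (3 times) + z
       = '' + 'aa'^3 + 'bb'
       = '' + 'aaaaaa' + 'bb'
       = 'aaaaaabb'

The pumped string is 'aaaaaabb' with length 8.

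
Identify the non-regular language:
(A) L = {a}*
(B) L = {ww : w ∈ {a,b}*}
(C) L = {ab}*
(B) {ww : w ∈ {a,b}*}

(B) L = {ww : w ∈ {a,b}*} is NOT regular.

The pumping lemma can be used to prove this:
After pumping, the two halves no longer match

The other languages are regular because they can be recognized by finite automata.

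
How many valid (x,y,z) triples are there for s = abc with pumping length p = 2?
3

For s = 'abc' with pumping length p = 2:

Constraints: |xy| ≤ 2, |y| > 0

Valid decompositions (|xy| ≤ p, |y| ≥ 1):
  • x='', y='a', z='bc'
  • x='a', y='b', z='c'
  • x='', y='ab', z='c'

Total count: 3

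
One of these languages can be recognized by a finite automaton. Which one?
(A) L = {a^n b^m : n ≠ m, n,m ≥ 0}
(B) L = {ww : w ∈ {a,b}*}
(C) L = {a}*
(C) {a}*

(C) L = {a}* is regular.

This can be recognized by a finite automaton (DFA/NFA).
Regular expressions like {a}* define regular languages.

The other choices are not regular:
- {ww : w ∈ {a,b}*}: After pumping, the two halves no longer match
- {a^n b^m : n ≠ m, n,m ≥ 0}: After pumping a's, we can make n = m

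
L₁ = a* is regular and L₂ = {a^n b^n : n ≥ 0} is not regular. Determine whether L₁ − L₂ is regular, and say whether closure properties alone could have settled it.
Yes — L₁ − L₂ is regular.

The only string of a* that lies in {a^n b^n} is ε, so L₁ − L₂ = a* − {ε} = a⁺ = aa*, which is regular.

Note that the bare facts "L₁ regular, L₂ non-regular" do not settle the question by themselves: the closure of regular languages under ∪, ∩, complement and difference applies only when BOTH operands are regular. With a non-regular operand the result can come out regular or non-regular depending on the specific languages, so one has to work out L₁ − L₂ for this particular pair, as above.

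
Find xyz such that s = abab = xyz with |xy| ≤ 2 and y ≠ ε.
x = '', y = 'ab', z = 'ab'

For s = abab and p = 2, one valid decomposition is:
- x = '' (length 0)
- y = 'ab' (length 2)
- z = 'ab' (length 2)

Verification:
- xyz = '' + 'ab' + 'ab' = abab ✓
- |xy| = 2 ≤ 2 ✓
- |y| = 2 > 0 ✓

All pumping lemma constraints are satisfied.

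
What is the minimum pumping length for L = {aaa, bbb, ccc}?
p = 4

For a finite language L, the pumping lemma holds vacuously if p > max|s| for s ∈ L.

The longest string in L = {aaa, bbb, ccc} has length 3.
If p = 4, then no string s ∈ L has |s| ≥ p, so the condition is vacuously true.

The minimum pumping length is p = 4.

Why no smaller p works: for any p ≤ 3, the longest string s ∈ L has |s| = 3 ≥ p, so it would
have to be pumpable; but pumping up (i = 2, 3, ...) produces ever longer strings, which cannot all lie in the
finite language L. So the pumping property fails for every p ≤ 3.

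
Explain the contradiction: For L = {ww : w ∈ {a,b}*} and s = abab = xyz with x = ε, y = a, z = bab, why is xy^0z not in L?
xy⁰z = bab ∉ L

Pumping with i = 0 replaces y = a by y⁰ = ε:
- Original: s = xyz = abab; abab splits into halves ab · ab, which are equal, so it is in L (w = ab)
- Pumped: xy⁰z = ε · ε · bab = bab
- bab has odd length 3, so it cannot be written as ww and is not in L

The pumping lemma would require xy⁰z ∈ L, so this decomposition yields a contradiction.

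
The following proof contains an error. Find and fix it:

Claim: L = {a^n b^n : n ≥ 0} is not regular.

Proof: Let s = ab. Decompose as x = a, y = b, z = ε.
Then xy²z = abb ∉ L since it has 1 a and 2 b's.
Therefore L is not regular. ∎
Error: The string s = ab might be shorter than the pumping length p.

Correction: Choose s = a^p b^p to ensure |s| ≥ p. Also, the decomposition is wrong: with |xy| ≤ p, y cannot include b's when s starts with p a's.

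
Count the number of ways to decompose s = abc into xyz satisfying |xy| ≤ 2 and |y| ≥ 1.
3

For s = 'abc' with pumping length p = 2:

Constraints: |xy| ≤ 2, |y| > 0

Valid decompositions (|xy| ≤ p, |y| ≥ 1):
  • x='', y='a', z='bc'
  • x='a', y='b', z='c'
  • x='', y='ab', z='c'

Total count: 3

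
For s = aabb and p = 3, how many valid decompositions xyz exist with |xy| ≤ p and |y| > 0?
6

For s = 'aabb' with pumping length p = 3:

Constraints: |xy| ≤ 3, |y| > 0

Valid decompositions (|xy| ≤ p, |y| ≥ 1):
  • x='', y='a', z='abb'
  • x='a', y='a', z='bb'
  • x='', y='aa', z='bb'
  • x='aa', y='b', z='b'
  • x='a', y='ab', z='b'
  • x='', y='aab', z='b'

Total count: 6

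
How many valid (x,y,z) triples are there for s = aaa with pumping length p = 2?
3

For s = 'aaa' with pumping length p = 2:

Constraints: |xy| ≤ 2, |y| > 0

Valid decompositions (|xy| ≤ p, |y| ≥ 1):
  • x='', y='a', z='aa'
  • x='a', y='a', z='a'
  • x='', y='aa', z='a'

Total count: 3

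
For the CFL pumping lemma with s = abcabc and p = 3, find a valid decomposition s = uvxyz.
u='ab', v='c', x='a', y='b', z='c'

For s = abcabc with pumping length p = 3:

One valid decomposition:
- u = 'ab'
- v = 'c'
- x = 'a'
- y = 'b'
- z = 'c'

Verification:
- uvxyz = 'ab' + 'c' + 'a' + 'b' + 'c' = abcabc ✓
- |vxy| = |'cab'| = 3 ≤ 3 ✓
- |vy| = |'cb'| = 2 > 0 ✓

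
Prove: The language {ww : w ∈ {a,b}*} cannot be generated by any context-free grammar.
Assume for contradiction that L is context-free, and let p ≥ 1 be the pumping length given by the pumping lemma for CFLs.
Choose s = a^p b^p a^p b^p. Then s ∈ L (take w = a^p b^p) and |s| = 4p ≥ p.
By the CFL pumping lemma, s = uvxyz for some u, v, x, y, z with |vxy| ≤ p, |vy| ≥ 1, and uv^i xy^i z ∈ L for every i ≥ 0.

Write s as four blocks A₁ B₁ A₂ B₂ with A₁ = A₂ = a^p and B₁ = B₂ = b^p. Since |vxy| ≤ p, the window vxy lies inside at most two adjacent blocks. Take i = 0 and let t = uxz, so |t| = 4p − |vy| with 1 ≤ |vy| ≤ p. If |t| is odd, t ∉ L immediately, so assume |vy| is even (hence |vy| ≥ 2) and |t|/2 = 2p − |vy|/2, which satisfies p ≤ |t|/2 ≤ 2p − 1.

Case 1 (vxy inside A₁B₁): t = a^(p−j) b^(p−l) a^p b^p with j + l = |vy|. The second half of t has length < 2p, so it is a suffix of the trailing a^p b^p and ends in b; the first half is a^(p−j) b^(p−l) a^((j+l)/2), which ends in a because (j+l)/2 ≥ 1. The halves differ, so t ∉ L.

Case 2 (vxy inside B₁A₂, straddling the middle): t = a^p b^(p−j) a^(p−l) b^p with j + l = |vy|. If t = ww, then w is a prefix of t of length ≥ p, so w begins with a^p; and w is a suffix of t of length ≥ p, so w ends with b^p. That forces |w| ≥ 2p, contradicting |w| = |t|/2 ≤ 2p − 1. So t ∉ L.

Case 3 (vxy inside A₂B₂): t = a^p b^p a^(p−j) b^(p−l) with j + l = |vy|. The first half of t is a prefix of a^p b^p, so it begins with a; the second half is b^((j+l)/2) a^(p−j) b^(p−l), which begins with b. The halves differ, so t ∉ L.

In every case uv⁰xy⁰z = uxz ∉ L.

This contradicts the CFL pumping lemma, which requires uv^i xy^i z ∈ L for all i ≥ 0.
Hence L = {ww : w ∈ {a,b}*} is not context-free. ∎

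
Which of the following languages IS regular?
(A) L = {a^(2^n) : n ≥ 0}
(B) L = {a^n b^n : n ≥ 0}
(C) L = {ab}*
(C) {ab}*

(C) L = {ab}* is regular.

This can be recognized by a finite automaton (DFA/NFA).
Regular expressions like {ab}* define regular languages.

The other choices are not regular:
- {a^(2^n) : n ≥ 0}: After pumping, length is no longer a power of 2
- {a^n b^n : n ≥ 0}: After pumping, the number of a's and b's become unequal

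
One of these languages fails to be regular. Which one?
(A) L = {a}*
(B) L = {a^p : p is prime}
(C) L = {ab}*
(B) {a^p : p is prime}

(B) L = {a^p : p is prime} is NOT regular.

The pumping lemma can be used to prove this:
After pumping, the length becomes composite

The other languages are regular because they can be recognized by finite automata.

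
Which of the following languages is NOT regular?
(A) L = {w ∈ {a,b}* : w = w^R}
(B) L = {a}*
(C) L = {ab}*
(A) {w ∈ {a,b}* : w = w^R}

(A) L = {w ∈ {a,b}* : w = w^R} is NOT regular.

The pumping lemma can be used to prove this:
After pumping, the string is no longer symmetric

The other languages are regular because they can be recognized by finite automata.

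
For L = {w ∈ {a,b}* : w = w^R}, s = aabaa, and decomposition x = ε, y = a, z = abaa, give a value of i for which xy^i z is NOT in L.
i = 2

xy²z = ε · aa · abaa = aaabaa; aaabaa reversed is aabaaa ≠ aaabaa, so it is not a palindrome and is not in L.
(Other choices also work, e.g. i = 0, 3; only i = 1 is guaranteed to stay in L since xy¹z = s.)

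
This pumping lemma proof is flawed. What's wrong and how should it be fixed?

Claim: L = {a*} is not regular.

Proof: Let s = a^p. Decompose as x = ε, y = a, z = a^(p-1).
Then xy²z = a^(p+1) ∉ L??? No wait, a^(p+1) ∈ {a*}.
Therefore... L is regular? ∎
Error: The proof attempts to show a*  is not regular, but a* IS regular!

Correction: a* is a regular language (recognized by a simple DFA with one accepting state and self-loop on 'a'). The pumping lemma can only prove non-regularity, not regularity. For regular languages, pumping always works.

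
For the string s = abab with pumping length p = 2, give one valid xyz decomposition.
x = '', y = 'ab', z = 'ab'

For s = abab and p = 2, one valid decomposition is:
- x = '' (length 0)
- y = 'ab' (length 2)
- z = 'ab' (length 2)

Verification:
- xyz = '' + 'ab' + 'ab' = abab ✓
- |xy| = 2 ≤ 2 ✓
- |y| = 2 > 0 ✓

All pumping lemma constraints are satisfied.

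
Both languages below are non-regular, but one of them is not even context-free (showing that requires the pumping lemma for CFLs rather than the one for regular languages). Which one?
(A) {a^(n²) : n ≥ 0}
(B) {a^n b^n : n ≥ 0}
(A) {a^(n²) : n ≥ 0}

(A) {a^(n²) : n ≥ 0} requires the CFL pumping lemma.

- {a^n b^n : n ≥ 0} is context-free (but not regular)
  • Can be shown non-regular with the regular pumping lemma
  • After pumping, the number of a's and b's become unequal

- {a^(n²) : n ≥ 0} is NOT context-free
  • Requires the CFL pumping lemma to prove
  • Gaps between squares grow unboundedly

The CFL pumping lemma is "stronger" in that it can prove non-membership
in the larger class of context-free languages.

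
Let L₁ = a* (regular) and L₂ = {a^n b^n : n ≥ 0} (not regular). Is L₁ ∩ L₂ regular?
Yes — L₁ ∩ L₂ is regular.

A string of a* contains no b's, and the only string of {a^n b^n} with no b's is ε (n = 0). So L₁ ∩ L₂ = {ε}, a finite language, which is regular.

Note that the bare facts "L₁ regular, L₂ non-regular" do not settle the question by themselves: the closure of regular languages under ∪, ∩, complement and difference applies only when BOTH operands are regular. With a non-regular operand the result can come out regular or non-regular depending on the specific languages, so one has to work out L₁ ∩ L₂ for this particular pair, as above.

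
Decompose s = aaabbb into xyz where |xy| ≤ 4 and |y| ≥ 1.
x = '', y = 'aa', z = 'abbb'

For s = aaabbb and p = 4, one valid decomposition is:
- x = '' (length 0)
- y = 'aa' (length 2)
- z = 'abbb' (length 4)

Verification:
- xyz = '' + 'aa' + 'abbb' = aaabbb ✓
- |xy| = 2 ≤ 4 ✓
- |y| = 2 > 0 ✓

All pumping lemma constraints are satisfied.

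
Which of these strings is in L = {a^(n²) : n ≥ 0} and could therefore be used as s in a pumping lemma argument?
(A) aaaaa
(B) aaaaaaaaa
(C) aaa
(B) aaaaaaaaa

The pumping lemma is applied to a string s that lies in L, so first check membership of each option:
- (A) aaaaa has length 5, strictly between 2² = 4 and 3² = 9, so it is not in L ✗
- (B) aaaaaaaaa has length 9 = 3², a perfect square, so it is in L ✓
- (C) aaa has length 3, strictly between 1² = 1 and 2² = 4, so it is not in L ✗

Only (B) aaaaaaaaa is in L, so it is the only candidate that could play the role of s.
(In a complete proof one picks s in terms of the pumping length p so that |s| ≥ p is guaranteed; a fixed string like aaaaaaaaa illustrates the shape of such an s.)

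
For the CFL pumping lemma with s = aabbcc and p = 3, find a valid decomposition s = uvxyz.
u='aa', v='b', x='b', y='c', z='c'

For s = aabbcc with pumping length p = 3:

One valid decomposition:
- u = 'aa'
- v = 'b'
- x = 'b'
- y = 'c'
- z = 'c'

Verification:
- uvxyz = 'aa' + 'b' + 'b' + 'c' + 'c' = aabbcc ✓
- |vxy| = |'bbc'| = 3 ≤ 3 ✓
- |vy| = |'bc'| = 2 > 0 ✓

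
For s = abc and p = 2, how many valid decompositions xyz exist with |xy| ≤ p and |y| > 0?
3

For s = 'abc' with pumping length p = 2:

Constraints: |xy| ≤ 2, |y| > 0

Valid decompositions (|xy| ≤ p, |y| ≥ 1):
  • x='', y='a', z='bc'
  • x='a', y='b', z='c'
  • x='', y='ab', z='c'

Total count: 3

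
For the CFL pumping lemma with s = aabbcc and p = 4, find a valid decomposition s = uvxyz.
u='a', v='a', x='bb', y='c', z='c'

For s = aabbcc with pumping length p = 4:

One valid decomposition:
- u = 'a'
- v = 'a'
- x = 'bb'
- y = 'c'
- z = 'c'

Verification:
- uvxyz = 'a' + 'a' + 'bb' + 'c' + 'c' = aabbcc ✓
- |vxy| = |'abbc'| = 4 ≤ 4 ✓
- |vy| = |'ac'| = 2 > 0 ✓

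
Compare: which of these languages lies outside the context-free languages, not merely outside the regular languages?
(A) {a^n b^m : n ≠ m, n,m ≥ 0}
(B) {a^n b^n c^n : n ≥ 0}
(B) {a^n b^n c^n : n ≥ 0}

(B) {a^n b^n c^n : n ≥ 0} requires the CFL pumping lemma.

- {a^n b^m : n ≠ m, n,m ≥ 0} is context-free (but not regular)
  • Can be shown non-regular with the regular pumping lemma
  • After pumping a's, we can make n = m

- {a^n b^n c^n : n ≥ 0} is NOT context-free
  • Requires the CFL pumping lemma to prove
  • Cannot maintain three equal counts simultaneously

The CFL pumping lemma is "stronger" in that it can prove non-membership
in the larger class of context-free languages.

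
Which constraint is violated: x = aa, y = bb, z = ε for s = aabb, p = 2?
Violated: |xy| ≤ p

The decomposition x = aa, y = bb, z = ε for s = aabb with p = 2
violates the constraint: |xy| ≤ p

|xy| = |aabb| = 4 > 2 = p. The decomposition puts too many characters in xy.

Pumping lemma constraints:
1. xyz = s (decomposition is valid)
2. |xy| ≤ p
3. |y| > 0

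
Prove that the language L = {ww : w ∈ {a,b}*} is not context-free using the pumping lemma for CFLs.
Assume for contradiction that L is context-free, and let p ≥ 1 be the pumping length given by the pumping lemma for CFLs.
Choose s = a^p b^p a^p b^p. Then s ∈ L (take w = a^p b^p) and |s| = 4p ≥ p.
By the CFL pumping lemma, s = uvxyz for some u, v, x, y, z with |vxy| ≤ p, |vy| ≥ 1, and uv^i xy^i z ∈ L for every i ≥ 0.

Write s as four blocks A₁ B₁ A₂ B₂ with A₁ = A₂ = a^p and B₁ = B₂ = b^p. Since |vxy| ≤ p, the window vxy lies inside at most two adjacent blocks. Take i = 0 and let t = uxz, so |t| = 4p − |vy| with 1 ≤ |vy| ≤ p. If |t| is odd, t ∉ L immediately, so assume |vy| is even (hence |vy| ≥ 2) and |t|/2 = 2p − |vy|/2, which satisfies p ≤ |t|/2 ≤ 2p − 1.

Case 1 (vxy inside A₁B₁): t = a^(p−j) b^(p−l) a^p b^p with j + l = |vy|. The second half of t has length < 2p, so it is a suffix of the trailing a^p b^p and ends in b; the first half is a^(p−j) b^(p−l) a^((j+l)/2), which ends in a because (j+l)/2 ≥ 1. The halves differ, so t ∉ L.

Case 2 (vxy inside B₁A₂, straddling the middle): t = a^p b^(p−j) a^(p−l) b^p with j + l = |vy|. If t = ww, then w is a prefix of t of length ≥ p, so w begins with a^p; and w is a suffix of t of length ≥ p, so w ends with b^p. That forces |w| ≥ 2p, contradicting |w| = |t|/2 ≤ 2p − 1. So t ∉ L.

Case 3 (vxy inside A₂B₂): t = a^p b^p a^(p−j) b^(p−l) with j + l = |vy|. The first half of t is a prefix of a^p b^p, so it begins with a; the second half is b^((j+l)/2) a^(p−j) b^(p−l), which begins with b. The halves differ, so t ∉ L.

In every case uv⁰xy⁰z = uxz ∉ L.

This contradicts the CFL pumping lemma, which requires uv^i xy^i z ∈ L for all i ≥ 0.
Hence L = {ww : w ∈ {a,b}*} is not context-free. ∎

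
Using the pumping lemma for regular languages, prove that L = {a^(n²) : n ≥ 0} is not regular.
Assume for contradiction that L is regular, and let p ≥ 1 be the pumping length given by the pumping lemma.
Choose s = a^(p²). Then s ∈ L and |s| = p² ≥ p.
By the pumping lemma, s = xyz for some x, y, z with |xy| ≤ p, |y| ≥ 1, and xy^i z ∈ L for every i ≥ 0.
Here y = a^k for some k with 1 ≤ k ≤ |xy| ≤ p.

Take i = 2: |xy²z| = p² + k.
Now p² < p² + k ≤ p² + p < p² + 2p + 1 = (p + 1)².
So |xy²z| lies strictly between the consecutive squares p² and (p + 1)², hence is not a perfect square, and xy²z ∉ L.

This contradicts the pumping lemma, which requires xy^i z ∈ L for all i ≥ 0.
Hence L = {a^(n²) : n ≥ 0} is not regular. ∎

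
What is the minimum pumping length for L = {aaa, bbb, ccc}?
p = 4

For a finite language L, the pumping lemma holds vacuously if p > max|s| for s ∈ L.

The longest string in L = {aaa, bbb, ccc} has length 3.
If p = 4, then no string s ∈ L has |s| ≥ p, so the condition is vacuously true.

The minimum pumping length is p = 4.

Why no smaller p works: for any p ≤ 3, the longest string s ∈ L has |s| = 3 ≥ p, so it would
have to be pumpable; but pumping up (i = 2, 3, ...) produces ever longer strings, which cannot all lie in the
finite language L. So the pumping property fails for every p ≤ 3.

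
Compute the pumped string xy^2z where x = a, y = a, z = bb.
aaabb

Given x = 'a', y = 'a', z = 'bb' and i = 2:

xy^2z = x + y·y·...·y (2 times) + z
       = 'a' + 'a'^2 + 'bb'
       = 'a' + 'aa' + 'bb'
       = 'aaabb'

The pumped string is 'aaabb' with length 5.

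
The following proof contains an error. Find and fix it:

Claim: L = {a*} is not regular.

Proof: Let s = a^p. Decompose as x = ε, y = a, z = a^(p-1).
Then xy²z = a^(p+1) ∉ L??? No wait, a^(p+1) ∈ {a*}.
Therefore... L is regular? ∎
Error: The proof attempts to show a*  is not regular, but a* IS regular!

Correction: a* is a regular language (recognized by a simple DFA with one accepting state and self-loop on 'a'). The pumping lemma can only prove non-regularity, not regularity. For regular languages, pumping always works.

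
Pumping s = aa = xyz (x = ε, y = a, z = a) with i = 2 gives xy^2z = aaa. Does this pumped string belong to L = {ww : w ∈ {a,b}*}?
No

xy²z = ε · aa · a = aaa.
aaa has odd length 3, so it cannot be written as ww and is not in L.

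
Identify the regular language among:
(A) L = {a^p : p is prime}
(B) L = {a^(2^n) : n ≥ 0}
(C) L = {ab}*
(C) {ab}*

(C) L = {ab}* is regular.

This can be recognized by a finite automaton (DFA/NFA).
Regular expressions like {ab}* define regular languages.

The other choices are not regular:
- {a^p : p is prime}: After pumping, the length becomes composite
- {a^(2^n) : n ≥ 0}: After pumping, length is no longer a power of 2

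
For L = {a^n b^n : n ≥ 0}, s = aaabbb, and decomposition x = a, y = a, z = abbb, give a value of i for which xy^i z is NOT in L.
i = 3

xy³z = a · aaa · abbb = aaaaabbb; aaaaabbb has 5 a's and 3 b's; 5 ≠ 3, so it is not in L.
(Other choices also work, e.g. i = 0, 2; only i = 1 is guaranteed to stay in L since xy¹z = s.)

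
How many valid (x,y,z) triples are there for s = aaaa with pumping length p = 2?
3

For s = 'aaaa' with pumping length p = 2:

Constraints: |xy| ≤ 2, |y| > 0

Valid decompositions (|xy| ≤ p, |y| ≥ 1):
  • x='', y='a', z='aaa'
  • x='a', y='a', z='aa'
  • x='', y='aa', z='aa'

Total count: 3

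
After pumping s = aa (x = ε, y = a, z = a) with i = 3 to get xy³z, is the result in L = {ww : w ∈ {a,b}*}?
Yes

xy³z = ε · aaa · a = aaaa.
aaaa splits into halves aa · aa, which are equal, so it is in L (w = aa).
(A single pumped string landing in L is not a contradiction by itself; a non-regularity proof needs some i for which xy^i z ∉ L, for every admissible decomposition.)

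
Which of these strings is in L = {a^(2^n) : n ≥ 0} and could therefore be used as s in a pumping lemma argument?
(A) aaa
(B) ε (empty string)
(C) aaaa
(C) aaaa

The pumping lemma is applied to a string s that lies in L, so first check membership of each option:
- (A) aaa has length 3, strictly between 2^1 = 2 and 2^2 = 4, so it is not in L ✗
- (B) ε has length 0, which is not a power of 2, so it is not in L ✗
- (C) aaaa has length 4 = 2^2, so it is in L ✓

Only (C) aaaa is in L, so it is the only candidate that could play the role of s.
(In a complete proof one picks s in terms of the pumping length p so that |s| ≥ p is guaranteed; a fixed string like aaaa illustrates the shape of such an s.)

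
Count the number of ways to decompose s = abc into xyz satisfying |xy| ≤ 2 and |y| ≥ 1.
3

For s = 'abc' with pumping length p = 2:

Constraints: |xy| ≤ 2, |y| > 0

Valid decompositions (|xy| ≤ p, |y| ≥ 1):
  • x='', y='a', z='bc'
  • x='a', y='b', z='c'
  • x='', y='ab', z='c'

Total count: 3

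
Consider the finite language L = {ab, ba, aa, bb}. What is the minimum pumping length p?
p = 3

For a finite language L, the pumping lemma holds vacuously if p > max|s| for s ∈ L.

The longest string in L = {ab, ba, aa, bb} has length 2.
If p = 3, then no string s ∈ L has |s| ≥ p, so the condition is vacuously true.

The minimum pumping length is p = 3.

Why no smaller p works: for any p ≤ 2, the longest string s ∈ L has |s| = 2 ≥ p, so it would
have to be pumpable; but pumping up (i = 2, 3, ...) produces ever longer strings, which cannot all lie in the
finite language L. So the pumping property fails for every p ≤ 2.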